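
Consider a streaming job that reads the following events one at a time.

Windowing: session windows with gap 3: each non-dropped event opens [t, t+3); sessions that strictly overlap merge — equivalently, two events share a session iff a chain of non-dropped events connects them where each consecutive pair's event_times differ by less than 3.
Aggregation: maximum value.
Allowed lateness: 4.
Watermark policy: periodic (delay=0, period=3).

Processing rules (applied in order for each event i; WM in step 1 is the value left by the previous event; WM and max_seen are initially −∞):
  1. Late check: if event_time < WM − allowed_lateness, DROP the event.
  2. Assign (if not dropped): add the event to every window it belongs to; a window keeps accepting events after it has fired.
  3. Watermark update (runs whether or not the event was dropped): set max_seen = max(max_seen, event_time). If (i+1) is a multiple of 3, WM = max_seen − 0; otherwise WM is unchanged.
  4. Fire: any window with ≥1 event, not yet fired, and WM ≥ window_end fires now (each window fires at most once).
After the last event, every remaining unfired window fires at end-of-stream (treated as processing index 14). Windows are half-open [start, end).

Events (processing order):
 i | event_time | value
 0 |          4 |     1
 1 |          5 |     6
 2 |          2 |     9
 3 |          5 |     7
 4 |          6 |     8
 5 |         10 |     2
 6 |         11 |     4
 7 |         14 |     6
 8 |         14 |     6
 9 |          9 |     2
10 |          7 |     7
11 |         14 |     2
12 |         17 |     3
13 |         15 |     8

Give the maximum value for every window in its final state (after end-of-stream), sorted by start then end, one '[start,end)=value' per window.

[2,9)=9 [10,14)=4 [14,20)=8

i=0 t=4 v=1: → [4,7); WM=−∞
i=1 t=5 v=6: → [4,8); WM=−∞
i=2 t=2 v=9: → [2,8); WM=5
i=3 t=5 v=7: → [2,8); WM=5
i=4 t=6 v=8: → [2,9); WM=5
i=5 t=10 v=2: → [10,13); WM=10
i=6 t=11 v=4: → [10,14); WM=10
i=7 t=14 v=6: → [14,17); WM=10
i=8 t=14 v=6: → [14,17); WM=14
i=9 t=9 v=2: DROP (t<14-4); WM=14
i=10 t=7 v=7: DROP (t<14-4); WM=14
i=11 t=14 v=2: → [14,17); WM=14
i=12 t=17 v=3: → [17,20); WM=14
i=13 t=15 v=8: → [14,20); WM=14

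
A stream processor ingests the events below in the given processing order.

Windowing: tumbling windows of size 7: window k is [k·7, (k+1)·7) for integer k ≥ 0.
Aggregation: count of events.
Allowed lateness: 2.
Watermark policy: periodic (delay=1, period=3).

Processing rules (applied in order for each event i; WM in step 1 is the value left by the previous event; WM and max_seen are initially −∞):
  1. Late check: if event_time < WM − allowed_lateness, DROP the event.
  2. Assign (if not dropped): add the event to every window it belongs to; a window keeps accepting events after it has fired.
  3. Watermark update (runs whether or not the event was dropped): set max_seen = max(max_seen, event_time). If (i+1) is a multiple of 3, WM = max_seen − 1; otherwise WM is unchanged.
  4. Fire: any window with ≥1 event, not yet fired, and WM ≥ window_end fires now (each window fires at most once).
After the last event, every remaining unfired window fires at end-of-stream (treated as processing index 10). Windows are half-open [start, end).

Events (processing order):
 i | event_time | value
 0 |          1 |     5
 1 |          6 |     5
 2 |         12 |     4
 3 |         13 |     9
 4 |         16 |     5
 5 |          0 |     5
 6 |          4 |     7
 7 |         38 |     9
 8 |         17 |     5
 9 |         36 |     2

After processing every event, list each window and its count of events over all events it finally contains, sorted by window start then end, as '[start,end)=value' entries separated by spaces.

[0,7)=2 [7,14)=2 [14,21)=2 [35,42)=2

i=0 t=1 v=5: → [0,7); WM=−∞
i=1 t=6 v=5: → [0,7); WM=−∞
i=2 t=12 v=4: → [7,14); WM=11; [0,7) fires=2
i=3 t=13 v=9: → [7,14); WM=11
i=4 t=16 v=5: → [14,21); WM=11
i=5 t=0 v=5: DROP (t<11-2); WM=15; [7,14) fires=2
i=6 t=4 v=7: DROP (t<15-2); WM=15
i=7 t=38 v=9: → [35,42); WM=15
i=8 t=17 v=5: → [14,21); WM=37; [14,21) fires=2
i=9 t=36 v=2: → [35,42); WM=37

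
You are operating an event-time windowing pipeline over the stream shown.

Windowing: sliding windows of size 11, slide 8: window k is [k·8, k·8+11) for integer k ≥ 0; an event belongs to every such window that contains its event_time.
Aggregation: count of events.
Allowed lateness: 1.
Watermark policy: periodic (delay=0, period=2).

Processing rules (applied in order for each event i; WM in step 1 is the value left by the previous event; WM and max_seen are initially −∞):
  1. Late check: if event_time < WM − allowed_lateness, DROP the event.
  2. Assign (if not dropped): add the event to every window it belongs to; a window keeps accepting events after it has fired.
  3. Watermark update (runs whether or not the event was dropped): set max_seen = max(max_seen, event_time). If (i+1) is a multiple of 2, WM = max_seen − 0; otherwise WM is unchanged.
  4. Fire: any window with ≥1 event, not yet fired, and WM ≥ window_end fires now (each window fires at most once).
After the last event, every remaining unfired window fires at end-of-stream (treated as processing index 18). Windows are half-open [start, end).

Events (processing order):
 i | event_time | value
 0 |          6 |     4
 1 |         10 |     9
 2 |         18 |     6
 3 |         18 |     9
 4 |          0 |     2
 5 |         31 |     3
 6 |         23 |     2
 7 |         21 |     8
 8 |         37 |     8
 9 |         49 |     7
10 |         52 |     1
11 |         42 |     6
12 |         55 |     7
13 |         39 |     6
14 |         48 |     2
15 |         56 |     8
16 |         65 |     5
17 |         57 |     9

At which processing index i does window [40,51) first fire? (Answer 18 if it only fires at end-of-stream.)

i=0 t=6 v=4: → [0,11); WM=−∞
i=1 t=10 v=9: → [8,19),[0,11); WM=10
i=2 t=18 v=6: → [16,27),[8,19); WM=10
i=3 t=18 v=9: → [16,27),[8,19); WM=18; [0,11) fires=2
i=4 t=0 v=2: DROP (t<18-1); WM=18
i=5 t=31 v=3: → [24,35); WM=31; [8,19) fires=3 [16,27) fires=2
i=6 t=23 v=2: DROP (t<31-1); WM=31
i=7 t=21 v=8: DROP (t<31-1); WM=31
i=8 t=37 v=8: → [32,43); WM=31
i=9 t=49 v=7: → [48,59),[40,51); WM=49; [24,35) fires=1 [32,43) fires=1
i=10 t=52 v=1: → [48,59); WM=49
i=11 t=42 v=6: DROP (t<49-1); WM=52; [40,51) fires=1
i=12 t=55 v=7: → [48,59); WM=52
i=13 t=39 v=6: DROP (t<52-1); WM=55
i=14 t=48 v=2: DROP (t<55-1); WM=55
i=15 t=56 v=8: → [56,67),[48,59); WM=56
i=16 t=65 v=5: → [64,75),[56,67); WM=56
i=17 t=57 v=9: → [56,67),[48,59); WM=65; [48,59) fires=5

11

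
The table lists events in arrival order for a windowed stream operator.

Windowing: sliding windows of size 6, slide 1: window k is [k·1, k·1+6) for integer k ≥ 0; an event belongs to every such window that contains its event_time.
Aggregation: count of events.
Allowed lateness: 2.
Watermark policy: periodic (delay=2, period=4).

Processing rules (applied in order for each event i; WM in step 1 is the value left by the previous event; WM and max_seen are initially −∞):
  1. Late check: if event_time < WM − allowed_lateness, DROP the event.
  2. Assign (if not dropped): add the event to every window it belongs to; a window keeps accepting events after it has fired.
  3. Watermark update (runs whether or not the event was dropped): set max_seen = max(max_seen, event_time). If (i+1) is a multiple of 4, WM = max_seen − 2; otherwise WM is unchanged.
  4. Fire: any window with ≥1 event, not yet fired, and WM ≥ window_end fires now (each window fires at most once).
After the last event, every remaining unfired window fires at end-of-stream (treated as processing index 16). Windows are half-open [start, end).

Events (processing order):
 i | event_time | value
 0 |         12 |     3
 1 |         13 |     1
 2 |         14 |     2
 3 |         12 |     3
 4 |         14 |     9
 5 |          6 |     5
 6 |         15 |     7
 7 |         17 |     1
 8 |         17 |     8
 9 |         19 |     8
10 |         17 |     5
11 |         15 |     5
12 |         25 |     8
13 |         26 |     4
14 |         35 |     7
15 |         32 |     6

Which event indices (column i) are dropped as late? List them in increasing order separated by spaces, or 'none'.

5

i=0 t=12 v=3: → [12,18),[11,17),[10,16),[9,15),[8,14),[7,13); WM=−∞
i=1 t=13 v=1: → [13,19),[12,18),[11,17),[10,16),[9,15),[8,14); WM=−∞
i=2 t=14 v=2: → [14,20),[13,19),[12,18),[11,17),[10,16),[9,15); WM=−∞
i=3 t=12 v=3: → [12,18),[11,17),[10,16),[9,15),[8,14),[7,13); WM=12
i=4 t=14 v=9: → [14,20),[13,19),[12,18),[11,17),[10,16),[9,15); WM=12
i=5 t=6 v=5: DROP (t<12-2); WM=12
i=6 t=15 v=7: → [15,21),[14,20),[13,19),[12,18),[11,17),[10,16); WM=12
i=7 t=17 v=1: → [17,23),[16,22),[15,21),[14,20),[13,19),[12,18); WM=15; [7,13) fires=2 [8,14) fires=3 [9,15) fires=5
i=8 t=17 v=8: → [17,23),[16,22),[15,21),[14,20),[13,19),[12,18); WM=15
i=9 t=19 v=8: → [19,25),[18,24),[17,23),[16,22),[15,21),[14,20); WM=15
i=10 t=17 v=5: → [17,23),[16,22),[15,21),[14,20),[13,19),[12,18); WM=15
i=11 t=15 v=5: → [15,21),[14,20),[13,19),[12,18),[11,17),[10,16); WM=17; [10,16) fires=7 [11,17) fires=7
i=12 t=25 v=8: → [25,31),[24,30),[23,29),[22,28),[21,27),[20,26); WM=17
i=13 t=26 v=4: → [26,32),[25,31),[24,30),[23,29),[22,28),[21,27); WM=17
i=14 t=35 v=7: → [35,41),[34,40),[33,39),[32,38),[31,37),[30,36); WM=17
i=15 t=32 v=6: → [32,38),[31,37),[30,36),[29,35),[28,34),[27,33); WM=33; [12,18) fires=10 [13,19) fires=8 [14,20) fires=8 [15,21) fires=6 [16,22) fires=4 [17,23) fires=4 [18,24) fires=1 [19,25) fires=1 [20,26) fires=1 [21,27) fires=2 [22,28) fires=2 [23,29) fires=2 [24,30) fires=2 [25,31) fires=2 [26,32) fires=1 [27,33) fires=1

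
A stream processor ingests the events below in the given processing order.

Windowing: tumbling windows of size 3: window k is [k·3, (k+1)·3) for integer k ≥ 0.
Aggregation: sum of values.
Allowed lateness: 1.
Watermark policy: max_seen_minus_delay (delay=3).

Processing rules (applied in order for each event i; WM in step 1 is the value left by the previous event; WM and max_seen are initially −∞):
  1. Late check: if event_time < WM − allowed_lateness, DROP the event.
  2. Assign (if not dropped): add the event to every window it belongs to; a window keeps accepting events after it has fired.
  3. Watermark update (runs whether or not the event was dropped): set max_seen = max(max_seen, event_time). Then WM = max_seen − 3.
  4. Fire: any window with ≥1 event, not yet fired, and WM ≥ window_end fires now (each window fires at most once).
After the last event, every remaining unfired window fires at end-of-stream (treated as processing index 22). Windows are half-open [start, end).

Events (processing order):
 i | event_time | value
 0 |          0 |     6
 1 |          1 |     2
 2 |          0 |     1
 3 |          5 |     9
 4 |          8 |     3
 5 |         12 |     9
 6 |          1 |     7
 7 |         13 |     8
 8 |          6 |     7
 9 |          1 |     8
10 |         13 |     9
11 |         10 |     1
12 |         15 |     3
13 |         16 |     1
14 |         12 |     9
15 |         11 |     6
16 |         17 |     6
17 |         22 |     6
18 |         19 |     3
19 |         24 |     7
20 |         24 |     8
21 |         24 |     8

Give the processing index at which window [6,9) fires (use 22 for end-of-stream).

5

i=0 t=0 v=6: → [0,3); WM=-3
i=1 t=1 v=2: → [0,3); WM=-2
i=2 t=0 v=1: → [0,3); WM=-2
i=3 t=5 v=9: → [3,6); WM=2
i=4 t=8 v=3: → [6,9); WM=5; [0,3) fires=9
i=5 t=12 v=9: → [12,15); WM=9; [3,6) fires=9 [6,9) fires=3
i=6 t=1 v=7: DROP (t<9-1); WM=9
i=7 t=13 v=8: → [12,15); WM=10
i=8 t=6 v=7: DROP (t<10-1); WM=10
i=9 t=1 v=8: DROP (t<10-1); WM=10
i=10 t=13 v=9: → [12,15); WM=10
i=11 t=10 v=1: → [9,12); WM=10
i=12 t=15 v=3: → [15,18); WM=12; [9,12) fires=1
i=13 t=16 v=1: → [15,18); WM=13
i=14 t=12 v=9: → [12,15); WM=13
i=15 t=11 v=6: DROP (t<13-1); WM=13
i=16 t=17 v=6: → [15,18); WM=14
i=17 t=22 v=6: → [21,24); WM=19; [12,15) fires=35 [15,18) fires=10
i=18 t=19 v=3: → [18,21); WM=19
i=19 t=24 v=7: → [24,27); WM=21; [18,21) fires=3
i=20 t=24 v=8: → [24,27); WM=21
i=21 t=24 v=8: → [24,27); WM=21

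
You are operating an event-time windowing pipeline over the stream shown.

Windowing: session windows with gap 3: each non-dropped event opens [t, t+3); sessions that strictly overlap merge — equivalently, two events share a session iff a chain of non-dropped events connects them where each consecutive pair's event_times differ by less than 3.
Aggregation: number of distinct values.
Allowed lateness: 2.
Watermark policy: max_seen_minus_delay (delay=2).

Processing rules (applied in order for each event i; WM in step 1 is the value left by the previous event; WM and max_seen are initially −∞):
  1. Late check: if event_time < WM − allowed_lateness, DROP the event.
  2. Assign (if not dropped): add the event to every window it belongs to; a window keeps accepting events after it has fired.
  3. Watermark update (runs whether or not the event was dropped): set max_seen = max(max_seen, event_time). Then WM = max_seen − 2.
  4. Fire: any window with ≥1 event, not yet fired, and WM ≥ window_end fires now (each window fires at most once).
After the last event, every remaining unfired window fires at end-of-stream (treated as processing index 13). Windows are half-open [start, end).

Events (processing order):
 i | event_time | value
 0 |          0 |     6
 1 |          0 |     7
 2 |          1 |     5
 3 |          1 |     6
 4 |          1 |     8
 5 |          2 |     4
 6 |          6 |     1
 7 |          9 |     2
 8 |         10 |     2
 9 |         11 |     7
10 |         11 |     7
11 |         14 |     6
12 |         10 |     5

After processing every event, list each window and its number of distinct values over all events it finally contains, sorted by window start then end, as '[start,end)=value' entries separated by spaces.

[0,5)=5 [6,9)=1 [9,14)=3 [14,17)=1

i=0 t=0 v=6: → [0,3); WM=-2
i=1 t=0 v=7: → [0,3); WM=-2
i=2 t=1 v=5: → [0,4); WM=-1
i=3 t=1 v=6: → [0,4); WM=-1
i=4 t=1 v=8: → [0,4); WM=-1
i=5 t=2 v=4: → [0,5); WM=0
i=6 t=6 v=1: → [6,9); WM=4
i=7 t=9 v=2: → [9,12); WM=7
i=8 t=10 v=2: → [9,13); WM=8
i=9 t=11 v=7: → [9,14); WM=9
i=10 t=11 v=7: → [9,14); WM=9
i=11 t=14 v=6: → [14,17); WM=12
i=12 t=10 v=5: → [9,14); WM=12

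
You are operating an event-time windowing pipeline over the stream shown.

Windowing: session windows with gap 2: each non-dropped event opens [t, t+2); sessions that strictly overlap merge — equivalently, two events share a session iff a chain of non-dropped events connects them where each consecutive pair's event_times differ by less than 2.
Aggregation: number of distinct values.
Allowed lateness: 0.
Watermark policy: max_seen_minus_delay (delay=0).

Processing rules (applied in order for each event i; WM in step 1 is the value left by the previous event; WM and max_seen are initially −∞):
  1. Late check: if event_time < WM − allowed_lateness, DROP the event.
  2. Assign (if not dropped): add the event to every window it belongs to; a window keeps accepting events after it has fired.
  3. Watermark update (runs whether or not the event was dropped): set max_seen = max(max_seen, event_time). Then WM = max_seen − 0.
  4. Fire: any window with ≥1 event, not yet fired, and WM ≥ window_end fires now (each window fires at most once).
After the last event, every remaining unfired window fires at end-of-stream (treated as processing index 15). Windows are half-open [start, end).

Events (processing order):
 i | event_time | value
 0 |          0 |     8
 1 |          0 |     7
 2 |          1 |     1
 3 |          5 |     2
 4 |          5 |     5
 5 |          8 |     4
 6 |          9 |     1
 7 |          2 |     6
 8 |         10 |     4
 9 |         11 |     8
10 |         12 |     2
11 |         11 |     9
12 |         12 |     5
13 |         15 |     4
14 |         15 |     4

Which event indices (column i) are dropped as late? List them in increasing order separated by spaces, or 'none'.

i=0 t=0 v=8: → [0,2); WM=0
i=1 t=0 v=7: → [0,2); WM=0
i=2 t=1 v=1: → [0,3); WM=1
i=3 t=5 v=2: → [5,7); WM=5
i=4 t=5 v=5: → [5,7); WM=5
i=5 t=8 v=4: → [8,10); WM=8
i=6 t=9 v=1: → [8,11); WM=9
i=7 t=2 v=6: DROP (t<9-0); WM=9
i=8 t=10 v=4: → [8,12); WM=10
i=9 t=11 v=8: → [8,13); WM=11
i=10 t=12 v=2: → [8,14); WM=12
i=11 t=11 v=9: DROP (t<12-0); WM=12
i=12 t=12 v=5: → [8,14); WM=12
i=13 t=15 v=4: → [15,17); WM=15
i=14 t=15 v=4: → [15,17); WM=15

7 11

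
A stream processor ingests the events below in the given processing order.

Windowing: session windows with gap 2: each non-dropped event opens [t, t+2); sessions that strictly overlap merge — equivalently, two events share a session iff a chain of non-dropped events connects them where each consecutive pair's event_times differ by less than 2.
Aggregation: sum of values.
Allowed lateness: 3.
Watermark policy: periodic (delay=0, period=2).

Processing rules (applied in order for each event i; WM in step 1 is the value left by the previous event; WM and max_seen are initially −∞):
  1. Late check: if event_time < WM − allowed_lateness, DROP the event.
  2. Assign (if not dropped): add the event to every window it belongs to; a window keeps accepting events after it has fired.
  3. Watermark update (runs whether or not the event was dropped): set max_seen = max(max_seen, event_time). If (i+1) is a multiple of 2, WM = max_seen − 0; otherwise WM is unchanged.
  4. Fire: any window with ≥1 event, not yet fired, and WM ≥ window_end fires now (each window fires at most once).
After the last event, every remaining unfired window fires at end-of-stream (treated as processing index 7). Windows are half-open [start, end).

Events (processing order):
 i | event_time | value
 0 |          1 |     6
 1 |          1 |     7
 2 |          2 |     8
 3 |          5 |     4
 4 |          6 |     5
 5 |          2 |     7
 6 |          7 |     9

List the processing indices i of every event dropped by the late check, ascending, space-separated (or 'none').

none

i=0 t=1 v=6: → [1,3); WM=−∞
i=1 t=1 v=7: → [1,3); WM=1
i=2 t=2 v=8: → [1,4); WM=1
i=3 t=5 v=4: → [5,7); WM=5
i=4 t=6 v=5: → [5,8); WM=5
i=5 t=2 v=7: → [1,4); WM=6
i=6 t=7 v=9: → [5,9); WM=6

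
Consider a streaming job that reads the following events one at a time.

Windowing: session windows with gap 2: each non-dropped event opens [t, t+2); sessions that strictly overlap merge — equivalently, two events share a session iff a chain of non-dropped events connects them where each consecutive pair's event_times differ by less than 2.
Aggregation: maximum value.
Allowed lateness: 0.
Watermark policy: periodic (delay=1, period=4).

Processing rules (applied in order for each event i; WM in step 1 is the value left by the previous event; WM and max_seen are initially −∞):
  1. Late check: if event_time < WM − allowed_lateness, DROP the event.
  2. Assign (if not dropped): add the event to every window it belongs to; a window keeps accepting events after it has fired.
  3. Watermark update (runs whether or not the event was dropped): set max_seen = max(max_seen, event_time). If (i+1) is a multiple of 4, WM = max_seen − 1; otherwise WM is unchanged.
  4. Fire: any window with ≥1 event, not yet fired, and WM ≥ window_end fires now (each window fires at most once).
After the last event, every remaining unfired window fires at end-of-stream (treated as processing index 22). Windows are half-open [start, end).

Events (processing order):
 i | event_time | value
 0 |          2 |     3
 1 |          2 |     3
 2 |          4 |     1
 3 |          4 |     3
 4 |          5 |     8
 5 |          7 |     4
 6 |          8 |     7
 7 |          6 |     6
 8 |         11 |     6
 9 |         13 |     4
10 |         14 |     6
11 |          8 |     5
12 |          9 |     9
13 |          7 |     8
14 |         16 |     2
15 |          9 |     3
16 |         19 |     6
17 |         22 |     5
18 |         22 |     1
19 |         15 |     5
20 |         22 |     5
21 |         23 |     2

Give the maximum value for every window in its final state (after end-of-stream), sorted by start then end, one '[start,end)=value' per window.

[2,4)=3 [4,10)=8 [11,13)=6 [13,18)=6 [19,21)=6 [22,25)=5

i=0 t=2 v=3: → [2,4); WM=−∞
i=1 t=2 v=3: → [2,4); WM=−∞
i=2 t=4 v=1: → [4,6); WM=−∞
i=3 t=4 v=3: → [4,6); WM=3
i=4 t=5 v=8: → [4,7); WM=3
i=5 t=7 v=4: → [7,9); WM=3
i=6 t=8 v=7: → [7,10); WM=3
i=7 t=6 v=6: → [4,10); WM=7
i=8 t=11 v=6: → [11,13); WM=7
i=9 t=13 v=4: → [13,15); WM=7
i=10 t=14 v=6: → [13,16); WM=7
i=11 t=8 v=5: → [4,10); WM=13
i=12 t=9 v=9: DROP (t<13-0); WM=13
i=13 t=7 v=8: DROP (t<13-0); WM=13
i=14 t=16 v=2: → [16,18); WM=13
i=15 t=9 v=3: DROP (t<13-0); WM=15
i=16 t=19 v=6: → [19,21); WM=15
i=17 t=22 v=5: → [22,24); WM=15
i=18 t=22 v=1: → [22,24); WM=15
i=19 t=15 v=5: → [13,18); WM=21
i=20 t=22 v=5: → [22,24); WM=21
i=21 t=23 v=2: → [22,25); WM=21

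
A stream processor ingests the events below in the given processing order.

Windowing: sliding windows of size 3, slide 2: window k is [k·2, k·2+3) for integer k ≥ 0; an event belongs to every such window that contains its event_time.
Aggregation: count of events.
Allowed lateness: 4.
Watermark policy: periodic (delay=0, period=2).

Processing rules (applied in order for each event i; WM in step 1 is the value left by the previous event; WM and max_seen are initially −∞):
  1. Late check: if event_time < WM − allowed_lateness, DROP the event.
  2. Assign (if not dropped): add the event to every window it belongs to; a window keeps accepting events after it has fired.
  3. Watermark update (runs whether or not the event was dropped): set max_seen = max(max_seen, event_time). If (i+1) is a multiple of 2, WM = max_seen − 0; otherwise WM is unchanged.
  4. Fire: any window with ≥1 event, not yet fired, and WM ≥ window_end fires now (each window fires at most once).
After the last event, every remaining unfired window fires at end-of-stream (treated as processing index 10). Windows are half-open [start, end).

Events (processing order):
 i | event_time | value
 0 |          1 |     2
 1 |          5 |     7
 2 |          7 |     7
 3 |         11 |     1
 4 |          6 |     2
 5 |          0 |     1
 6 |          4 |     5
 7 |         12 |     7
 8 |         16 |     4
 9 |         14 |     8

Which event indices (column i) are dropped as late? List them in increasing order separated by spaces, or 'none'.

4 5 6

i=0 t=1 v=2: → [0,3); WM=−∞
i=1 t=5 v=7: → [4,7); WM=5; [0,3) fires=1
i=2 t=7 v=7: → [6,9); WM=5
i=3 t=11 v=1: → [10,13); WM=11; [4,7) fires=1 [6,9) fires=1
i=4 t=6 v=2: DROP (t<11-4); WM=11
i=5 t=0 v=1: DROP (t<11-4); WM=11
i=6 t=4 v=5: DROP (t<11-4); WM=11
i=7 t=12 v=7: → [12,15),[10,13); WM=12
i=8 t=16 v=4: → [16,19),[14,17); WM=12
i=9 t=14 v=8: → [14,17),[12,15); WM=16; [10,13) fires=2 [12,15) fires=2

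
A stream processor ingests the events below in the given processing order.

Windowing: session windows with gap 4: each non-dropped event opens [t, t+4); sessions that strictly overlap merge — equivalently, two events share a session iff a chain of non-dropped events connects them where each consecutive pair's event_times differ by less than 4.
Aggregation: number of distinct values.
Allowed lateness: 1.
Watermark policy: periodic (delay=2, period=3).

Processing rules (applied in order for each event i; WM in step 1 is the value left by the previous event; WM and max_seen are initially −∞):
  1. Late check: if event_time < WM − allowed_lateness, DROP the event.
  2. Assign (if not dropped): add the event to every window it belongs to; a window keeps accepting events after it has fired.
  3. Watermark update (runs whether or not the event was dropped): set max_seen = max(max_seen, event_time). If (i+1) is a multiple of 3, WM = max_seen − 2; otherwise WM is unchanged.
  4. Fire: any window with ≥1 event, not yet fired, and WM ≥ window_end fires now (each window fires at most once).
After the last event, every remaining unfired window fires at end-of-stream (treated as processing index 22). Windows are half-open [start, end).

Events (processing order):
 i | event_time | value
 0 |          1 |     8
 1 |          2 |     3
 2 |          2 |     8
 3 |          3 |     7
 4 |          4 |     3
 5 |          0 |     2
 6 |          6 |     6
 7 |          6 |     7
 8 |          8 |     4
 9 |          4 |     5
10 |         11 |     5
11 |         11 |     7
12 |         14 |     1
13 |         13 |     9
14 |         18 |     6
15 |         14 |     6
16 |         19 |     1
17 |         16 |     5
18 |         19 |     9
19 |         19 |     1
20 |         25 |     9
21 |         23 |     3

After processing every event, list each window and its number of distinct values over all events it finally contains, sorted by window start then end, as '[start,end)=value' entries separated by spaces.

[0,23)=9 [23,29)=2

i=0 t=1 v=8: → [1,5); WM=−∞
i=1 t=2 v=3: → [1,6); WM=−∞
i=2 t=2 v=8: → [1,6); WM=0
i=3 t=3 v=7: → [1,7); WM=0
i=4 t=4 v=3: → [1,8); WM=0
i=5 t=0 v=2: → [0,8); WM=2
i=6 t=6 v=6: → [0,10); WM=2
i=7 t=6 v=7: → [0,10); WM=2
i=8 t=8 v=4: → [0,12); WM=6
i=9 t=4 v=5: DROP (t<6-1); WM=6
i=10 t=11 v=5: → [0,15); WM=6
i=11 t=11 v=7: → [0,15); WM=9
i=12 t=14 v=1: → [0,18); WM=9
i=13 t=13 v=9: → [0,18); WM=9
i=14 t=18 v=6: → [18,22); WM=16
i=15 t=14 v=6: DROP (t<16-1); WM=16
i=16 t=19 v=1: → [18,23); WM=16
i=17 t=16 v=5: → [0,23); WM=17
i=18 t=19 v=9: → [0,23); WM=17
i=19 t=19 v=1: → [0,23); WM=17
i=20 t=25 v=9: → [25,29); WM=23
i=21 t=23 v=3: → [23,29); WM=23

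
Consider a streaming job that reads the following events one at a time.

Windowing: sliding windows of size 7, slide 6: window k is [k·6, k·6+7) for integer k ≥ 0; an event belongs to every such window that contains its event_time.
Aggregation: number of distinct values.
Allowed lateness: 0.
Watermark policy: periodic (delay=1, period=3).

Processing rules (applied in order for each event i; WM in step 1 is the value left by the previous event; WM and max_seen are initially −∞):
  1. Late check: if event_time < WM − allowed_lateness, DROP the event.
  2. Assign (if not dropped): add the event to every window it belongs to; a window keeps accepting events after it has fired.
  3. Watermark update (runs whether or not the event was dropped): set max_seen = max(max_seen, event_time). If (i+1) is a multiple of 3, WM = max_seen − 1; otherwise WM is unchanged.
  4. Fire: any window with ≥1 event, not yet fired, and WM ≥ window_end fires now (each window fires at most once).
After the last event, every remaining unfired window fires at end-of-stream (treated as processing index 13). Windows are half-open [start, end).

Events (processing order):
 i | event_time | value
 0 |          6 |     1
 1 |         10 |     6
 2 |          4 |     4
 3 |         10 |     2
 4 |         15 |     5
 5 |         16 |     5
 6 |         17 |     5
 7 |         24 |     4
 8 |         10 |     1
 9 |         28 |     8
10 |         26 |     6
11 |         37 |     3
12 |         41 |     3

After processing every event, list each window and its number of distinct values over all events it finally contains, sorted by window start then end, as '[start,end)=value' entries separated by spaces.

i=0 t=6 v=1: → [6,13),[0,7); WM=−∞
i=1 t=10 v=6: → [6,13); WM=−∞
i=2 t=4 v=4: → [0,7); WM=9; [0,7) fires=2
i=3 t=10 v=2: → [6,13); WM=9
i=4 t=15 v=5: → [12,19); WM=9
i=5 t=16 v=5: → [12,19); WM=15; [6,13) fires=3
i=6 t=17 v=5: → [12,19); WM=15
i=7 t=24 v=4: → [24,31),[18,25); WM=15
i=8 t=10 v=1: DROP (t<15-0); WM=23; [12,19) fires=1
i=9 t=28 v=8: → [24,31); WM=23
i=10 t=26 v=6: → [24,31); WM=23
i=11 t=37 v=3: → [36,43); WM=36; [18,25) fires=1 [24,31) fires=3
i=12 t=41 v=3: → [36,43); WM=36

[0,7)=2 [6,13)=3 [12,19)=1 [18,25)=1 [24,31)=3 [36,43)=1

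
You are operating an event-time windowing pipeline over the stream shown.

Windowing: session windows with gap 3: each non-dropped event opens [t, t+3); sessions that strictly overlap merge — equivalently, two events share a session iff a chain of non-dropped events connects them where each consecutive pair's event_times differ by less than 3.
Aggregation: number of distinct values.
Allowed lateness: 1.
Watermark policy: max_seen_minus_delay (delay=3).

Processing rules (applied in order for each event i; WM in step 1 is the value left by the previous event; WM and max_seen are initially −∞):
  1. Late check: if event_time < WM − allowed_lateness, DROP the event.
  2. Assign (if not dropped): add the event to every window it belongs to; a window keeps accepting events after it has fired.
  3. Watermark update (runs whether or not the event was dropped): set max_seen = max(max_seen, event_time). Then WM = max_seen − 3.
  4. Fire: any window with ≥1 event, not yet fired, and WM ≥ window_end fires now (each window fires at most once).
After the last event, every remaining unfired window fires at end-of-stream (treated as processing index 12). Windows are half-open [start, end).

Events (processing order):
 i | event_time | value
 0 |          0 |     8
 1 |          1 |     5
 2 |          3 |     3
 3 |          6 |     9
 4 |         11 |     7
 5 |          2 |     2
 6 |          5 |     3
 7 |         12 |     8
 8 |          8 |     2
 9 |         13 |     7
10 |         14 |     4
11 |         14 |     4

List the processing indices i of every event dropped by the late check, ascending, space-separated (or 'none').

5 6

i=0 t=0 v=8: → [0,3); WM=-3
i=1 t=1 v=5: → [0,4); WM=-2
i=2 t=3 v=3: → [0,6); WM=0
i=3 t=6 v=9: → [6,9); WM=3
i=4 t=11 v=7: → [11,14); WM=8
i=5 t=2 v=2: DROP (t<8-1); WM=8
i=6 t=5 v=3: DROP (t<8-1); WM=8
i=7 t=12 v=8: → [11,15); WM=9
i=8 t=8 v=2: → [6,11); WM=9
i=9 t=13 v=7: → [11,16); WM=10
i=10 t=14 v=4: → [11,17); WM=11
i=11 t=14 v=4: → [11,17); WM=11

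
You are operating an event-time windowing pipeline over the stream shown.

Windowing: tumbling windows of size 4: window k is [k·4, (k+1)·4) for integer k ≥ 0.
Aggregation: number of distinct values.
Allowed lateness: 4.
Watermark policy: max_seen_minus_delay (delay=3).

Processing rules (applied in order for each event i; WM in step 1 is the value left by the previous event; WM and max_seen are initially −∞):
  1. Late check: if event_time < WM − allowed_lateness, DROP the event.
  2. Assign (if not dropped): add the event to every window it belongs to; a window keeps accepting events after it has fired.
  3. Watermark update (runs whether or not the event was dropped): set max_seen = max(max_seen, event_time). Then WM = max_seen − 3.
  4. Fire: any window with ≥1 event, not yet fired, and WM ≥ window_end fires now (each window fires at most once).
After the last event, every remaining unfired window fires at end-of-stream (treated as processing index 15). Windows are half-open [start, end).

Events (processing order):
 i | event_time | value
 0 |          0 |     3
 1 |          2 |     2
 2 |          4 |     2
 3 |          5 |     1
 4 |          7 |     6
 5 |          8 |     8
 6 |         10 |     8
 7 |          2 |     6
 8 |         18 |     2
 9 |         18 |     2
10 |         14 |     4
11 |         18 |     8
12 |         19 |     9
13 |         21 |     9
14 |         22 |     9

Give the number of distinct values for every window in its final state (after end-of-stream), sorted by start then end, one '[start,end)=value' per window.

[0,4)=2 [4,8)=3 [8,12)=1 [12,16)=1 [16,20)=3 [20,24)=1

i=0 t=0 v=3: → [0,4); WM=-3
i=1 t=2 v=2: → [0,4); WM=-1
i=2 t=4 v=2: → [4,8); WM=1
i=3 t=5 v=1: → [4,8); WM=2
i=4 t=7 v=6: → [4,8); WM=4; [0,4) fires=2
i=5 t=8 v=8: → [8,12); WM=5
i=6 t=10 v=8: → [8,12); WM=7
i=7 t=2 v=6: DROP (t<7-4); WM=7
i=8 t=18 v=2: → [16,20); WM=15; [4,8) fires=3 [8,12) fires=1
i=9 t=18 v=2: → [16,20); WM=15
i=10 t=14 v=4: → [12,16); WM=15
i=11 t=18 v=8: → [16,20); WM=15
i=12 t=19 v=9: → [16,20); WM=16; [12,16) fires=1
i=13 t=21 v=9: → [20,24); WM=18
i=14 t=22 v=9: → [20,24); WM=19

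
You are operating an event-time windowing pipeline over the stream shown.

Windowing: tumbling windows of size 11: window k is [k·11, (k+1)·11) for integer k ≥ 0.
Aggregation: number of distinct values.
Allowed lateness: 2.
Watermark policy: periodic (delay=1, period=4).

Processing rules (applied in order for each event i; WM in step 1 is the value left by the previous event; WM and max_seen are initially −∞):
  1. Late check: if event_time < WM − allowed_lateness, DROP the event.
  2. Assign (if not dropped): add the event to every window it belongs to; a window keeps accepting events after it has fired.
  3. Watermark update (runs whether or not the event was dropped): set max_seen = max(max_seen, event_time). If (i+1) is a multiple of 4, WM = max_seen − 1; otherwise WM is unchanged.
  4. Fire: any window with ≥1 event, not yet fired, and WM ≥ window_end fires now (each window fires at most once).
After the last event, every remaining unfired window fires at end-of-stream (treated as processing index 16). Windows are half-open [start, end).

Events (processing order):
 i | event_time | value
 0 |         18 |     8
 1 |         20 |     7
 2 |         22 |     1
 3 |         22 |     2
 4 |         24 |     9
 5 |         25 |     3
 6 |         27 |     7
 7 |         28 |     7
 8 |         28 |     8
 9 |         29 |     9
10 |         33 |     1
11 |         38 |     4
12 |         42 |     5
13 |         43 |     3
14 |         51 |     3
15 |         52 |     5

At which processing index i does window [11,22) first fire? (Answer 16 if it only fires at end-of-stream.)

i=0 t=18 v=8: → [11,22); WM=−∞
i=1 t=20 v=7: → [11,22); WM=−∞
i=2 t=22 v=1: → [22,33); WM=−∞
i=3 t=22 v=2: → [22,33); WM=21
i=4 t=24 v=9: → [22,33); WM=21
i=5 t=25 v=3: → [22,33); WM=21
i=6 t=27 v=7: → [22,33); WM=21
i=7 t=28 v=7: → [22,33); WM=27; [11,22) fires=2
i=8 t=28 v=8: → [22,33); WM=27
i=9 t=29 v=9: → [22,33); WM=27
i=10 t=33 v=1: → [33,44); WM=27
i=11 t=38 v=4: → [33,44); WM=37; [22,33) fires=6
i=12 t=42 v=5: → [33,44); WM=37
i=13 t=43 v=3: → [33,44); WM=37
i=14 t=51 v=3: → [44,55); WM=37
i=15 t=52 v=5: → [44,55); WM=51; [33,44) fires=4

7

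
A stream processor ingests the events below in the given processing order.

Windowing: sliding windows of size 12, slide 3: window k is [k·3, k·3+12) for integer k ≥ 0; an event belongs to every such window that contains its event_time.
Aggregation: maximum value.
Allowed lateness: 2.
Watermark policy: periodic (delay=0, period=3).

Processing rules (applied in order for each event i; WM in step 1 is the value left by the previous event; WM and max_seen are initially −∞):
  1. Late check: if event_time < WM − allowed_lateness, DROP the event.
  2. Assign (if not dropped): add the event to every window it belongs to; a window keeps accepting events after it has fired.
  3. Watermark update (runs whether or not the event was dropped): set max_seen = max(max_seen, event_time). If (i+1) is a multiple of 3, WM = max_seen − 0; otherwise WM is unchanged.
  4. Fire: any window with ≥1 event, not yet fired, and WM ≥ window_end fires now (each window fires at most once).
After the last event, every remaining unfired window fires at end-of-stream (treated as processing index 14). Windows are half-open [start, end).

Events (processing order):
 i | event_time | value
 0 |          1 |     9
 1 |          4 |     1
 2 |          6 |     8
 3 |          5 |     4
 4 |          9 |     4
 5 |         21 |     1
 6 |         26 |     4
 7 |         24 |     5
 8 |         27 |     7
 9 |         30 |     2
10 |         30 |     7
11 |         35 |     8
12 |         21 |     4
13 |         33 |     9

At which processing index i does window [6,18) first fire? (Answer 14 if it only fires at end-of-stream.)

5

i=0 t=1 v=9: → [0,12); WM=−∞
i=1 t=4 v=1: → [3,15),[0,12); WM=−∞
i=2 t=6 v=8: → [6,18),[3,15),[0,12); WM=6
i=3 t=5 v=4: → [3,15),[0,12); WM=6
i=4 t=9 v=4: → [9,21),[6,18),[3,15),[0,12); WM=6
i=5 t=21 v=1: → [21,33),[18,30),[15,27),[12,24); WM=21; [0,12) fires=9 [3,15) fires=8 [6,18) fires=8 [9,21) fires=4
i=6 t=26 v=4: → [24,36),[21,33),[18,30),[15,27); WM=21
i=7 t=24 v=5: → [24,36),[21,33),[18,30),[15,27); WM=21
i=8 t=27 v=7: → [27,39),[24,36),[21,33),[18,30); WM=27; [12,24) fires=1 [15,27) fires=5
i=9 t=30 v=2: → [30,42),[27,39),[24,36),[21,33); WM=27
i=10 t=30 v=7: → [30,42),[27,39),[24,36),[21,33); WM=27
i=11 t=35 v=8: → [33,45),[30,42),[27,39),[24,36); WM=35; [18,30) fires=7 [21,33) fires=7
i=12 t=21 v=4: DROP (t<35-2); WM=35
i=13 t=33 v=9: → [33,45),[30,42),[27,39),[24,36); WM=35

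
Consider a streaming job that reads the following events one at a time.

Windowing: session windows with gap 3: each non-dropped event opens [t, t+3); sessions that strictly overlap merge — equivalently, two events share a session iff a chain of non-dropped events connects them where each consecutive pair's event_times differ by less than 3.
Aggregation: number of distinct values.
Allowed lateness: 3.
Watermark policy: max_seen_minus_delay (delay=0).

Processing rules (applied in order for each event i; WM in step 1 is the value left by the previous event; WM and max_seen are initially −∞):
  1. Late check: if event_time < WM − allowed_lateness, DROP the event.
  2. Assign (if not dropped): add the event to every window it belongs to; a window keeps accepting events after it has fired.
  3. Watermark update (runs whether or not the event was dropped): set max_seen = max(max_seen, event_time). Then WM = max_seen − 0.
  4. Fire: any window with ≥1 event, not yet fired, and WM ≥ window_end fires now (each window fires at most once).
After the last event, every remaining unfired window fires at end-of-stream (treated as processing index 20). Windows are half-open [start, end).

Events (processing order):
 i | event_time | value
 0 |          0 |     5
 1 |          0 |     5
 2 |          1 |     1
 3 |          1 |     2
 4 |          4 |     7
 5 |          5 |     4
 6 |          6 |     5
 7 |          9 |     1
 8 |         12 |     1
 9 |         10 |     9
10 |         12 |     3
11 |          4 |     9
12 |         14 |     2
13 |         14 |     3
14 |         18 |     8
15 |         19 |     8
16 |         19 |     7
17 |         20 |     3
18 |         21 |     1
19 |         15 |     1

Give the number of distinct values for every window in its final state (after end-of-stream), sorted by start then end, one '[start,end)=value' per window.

i=0 t=0 v=5: → [0,3); WM=0
i=1 t=0 v=5: → [0,3); WM=0
i=2 t=1 v=1: → [0,4); WM=1
i=3 t=1 v=2: → [0,4); WM=1
i=4 t=4 v=7: → [4,7); WM=4
i=5 t=5 v=4: → [4,8); WM=5
i=6 t=6 v=5: → [4,9); WM=6
i=7 t=9 v=1: → [9,12); WM=9
i=8 t=12 v=1: → [12,15); WM=12
i=9 t=10 v=9: → [9,15); WM=12
i=10 t=12 v=3: → [9,15); WM=12
i=11 t=4 v=9: DROP (t<12-3); WM=12
i=12 t=14 v=2: → [9,17); WM=14
i=13 t=14 v=3: → [9,17); WM=14
i=14 t=18 v=8: → [18,21); WM=18
i=15 t=19 v=8: → [18,22); WM=19
i=16 t=19 v=7: → [18,22); WM=19
i=17 t=20 v=3: → [18,23); WM=20
i=18 t=21 v=1: → [18,24); WM=21
i=19 t=15 v=1: DROP (t<21-3); WM=21

[0,4)=3 [4,9)=3 [9,17)=4 [18,24)=4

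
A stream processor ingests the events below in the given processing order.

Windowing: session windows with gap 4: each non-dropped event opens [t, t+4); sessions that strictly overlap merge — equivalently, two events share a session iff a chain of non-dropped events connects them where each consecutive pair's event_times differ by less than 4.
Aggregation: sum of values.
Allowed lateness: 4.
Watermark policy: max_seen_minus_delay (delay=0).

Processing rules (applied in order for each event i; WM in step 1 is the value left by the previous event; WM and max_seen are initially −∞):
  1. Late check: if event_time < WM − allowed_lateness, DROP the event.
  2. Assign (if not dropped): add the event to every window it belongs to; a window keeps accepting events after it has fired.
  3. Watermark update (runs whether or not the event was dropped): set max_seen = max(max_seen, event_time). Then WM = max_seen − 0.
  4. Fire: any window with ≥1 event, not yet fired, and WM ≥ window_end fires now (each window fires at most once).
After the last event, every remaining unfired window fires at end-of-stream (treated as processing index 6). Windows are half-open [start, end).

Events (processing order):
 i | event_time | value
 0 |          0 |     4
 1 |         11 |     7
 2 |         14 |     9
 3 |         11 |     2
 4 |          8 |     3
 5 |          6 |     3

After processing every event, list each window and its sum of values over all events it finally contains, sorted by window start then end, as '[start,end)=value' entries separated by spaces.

i=0 t=0 v=4: → [0,4); WM=0
i=1 t=11 v=7: → [11,15); WM=11
i=2 t=14 v=9: → [11,18); WM=14
i=3 t=11 v=2: → [11,18); WM=14
i=4 t=8 v=3: DROP (t<14-4); WM=14
i=5 t=6 v=3: DROP (t<14-4); WM=14

[0,4)=4 [11,18)=18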